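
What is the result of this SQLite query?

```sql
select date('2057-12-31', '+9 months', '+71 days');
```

2058-12-11

Adding +9 months to 2057-12-31 targets 2058-09-31. September 2058 has only 30 days, so SQLite normalizes the 1-day overflow forward to 2058-10-01.
Applying '+71 days' to 2058-10-01: counting 71 days forward gives 2058-12-11.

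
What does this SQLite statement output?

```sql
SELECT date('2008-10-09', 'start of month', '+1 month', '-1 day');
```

2008-10-31

`start of month` rewinds 2008-10-09 to 2008-10-01.
Adding +1 month to 2008-10-01 gives 2008-11-01.
Going back 1 day from 2008-11-01 reaches 2008-10-31 (last day of October, 31 days).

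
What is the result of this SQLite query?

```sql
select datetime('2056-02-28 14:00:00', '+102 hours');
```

+102 hours from 2056-02-28 14:00:00 is 2056-03-03 20:00:00 (crosses midnight).

2056-03-03 20:00:00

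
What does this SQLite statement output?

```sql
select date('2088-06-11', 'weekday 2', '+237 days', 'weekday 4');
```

`weekday 2` advances to the next Tuesday; 2088-06-11 is a Friday, so it moves forward to 2088-06-15.
Applying '+237 days' to 2088-06-15: counting 237 days forward gives 2089-02-07.
`weekday 4` advances to the next Thursday; 2089-02-07 is a Monday, so it moves forward to 2089-02-10.

2089-02-10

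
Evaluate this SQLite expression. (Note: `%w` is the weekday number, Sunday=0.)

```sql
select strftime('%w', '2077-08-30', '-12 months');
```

First apply '-12 months': 2077-08-30 → 2076-08-30.
2076-08-30 is a Sunday; with Sunday=0 that is 0.

0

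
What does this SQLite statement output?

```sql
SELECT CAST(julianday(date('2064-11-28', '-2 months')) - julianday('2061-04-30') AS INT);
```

Adding -2 months to 2064-11-28 gives 2064-09-28.
0 days remain in April 2061 after the 30th (30 − 30).
Full months from May 2061 through August 2064 contribute their day counts.
Then 28 days into September 2064.
Total: 0 + 31 + 30 + 31 + 31 + 30 + 31 + 30 + 31 + 31 + 28 + 31 + 30 + 31 + 30 + 31 + 31 + 30 + 31 + 30 + 31 + 31 + 28 + 31 + 30 + 31 + 30 + 31 + 31 + 30 + 31 + 30 + 31 + 31 + 29 + 31 + 30 + 31 + 30 + 31 + 31 + 28 = 1247.

1247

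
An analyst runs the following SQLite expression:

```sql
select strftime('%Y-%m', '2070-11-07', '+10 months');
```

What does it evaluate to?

First apply '+10 months': 2070-11-07 → 2071-09-07.
`%Y-%m` extracts the year-month: 2071-09.

2071-09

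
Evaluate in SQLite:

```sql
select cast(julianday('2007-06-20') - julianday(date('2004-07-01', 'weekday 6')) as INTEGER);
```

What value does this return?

`weekday 6` advances to the next Saturday; 2004-07-01 is a Thursday, so it moves forward to 2004-07-03.
28 days remain in July 2004 after the 3rd (31 − 3).
Full months from August 2004 through May 2007 contribute their day counts.
Then 20 days into June 2007.
Total: 28 + 31 + 30 + 31 + 30 + 31 + 31 + 28 + 31 + 30 + 31 + 30 + 31 + 31 + 30 + 31 + 30 + 31 + 31 + 28 + 31 + 30 + 31 + 30 + 31 + 31 + 30 + 31 + 30 + 31 + 31 + 28 + 31 + 30 + 31 + 20 = 1082.

1082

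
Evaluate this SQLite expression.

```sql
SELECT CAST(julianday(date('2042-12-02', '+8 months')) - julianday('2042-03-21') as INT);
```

499

Adding +8 months to 2042-12-02 gives 2043-08-02.
10 days remain in March 2042 after the 21st (31 − 21).
Full months from April 2042 through July 2043 contribute their day counts.
Then 2 days into August 2043.
Total: 10 + 30 + 31 + 30 + 31 + 31 + 30 + 31 + 30 + 31 + 31 + 28 + 31 + 30 + 31 + 30 + 31 + 2 = 499.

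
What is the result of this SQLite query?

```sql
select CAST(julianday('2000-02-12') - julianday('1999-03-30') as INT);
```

1 day remains in March 1999 after the 30th (31 − 30).
Full months from April 1999 through January 2000 contribute their day counts.
Then 12 days into February 2000.
Total: 1 + 30 + 31 + 30 + 31 + 31 + 30 + 31 + 30 + 31 + 31 + 12 = 319.

319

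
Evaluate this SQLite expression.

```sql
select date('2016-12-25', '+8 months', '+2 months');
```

2017-10-25

Adding +8 months to 2016-12-25 gives 2017-08-25.
Adding +2 months to 2017-08-25 gives 2017-10-25.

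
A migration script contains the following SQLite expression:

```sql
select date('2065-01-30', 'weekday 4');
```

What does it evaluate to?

`weekday 4` advances to the next Thursday; 2065-01-30 is a Friday, so it moves forward to 2065-02-05.

2065-02-05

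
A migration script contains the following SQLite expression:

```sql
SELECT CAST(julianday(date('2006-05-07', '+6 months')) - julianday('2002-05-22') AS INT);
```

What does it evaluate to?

1630

Adding +6 months to 2006-05-07 gives 2006-11-07.
9 days remain in May 2002 after the 22nd (31 − 22).
Full months from June 2002 through October 2006 contribute their day counts.
Then 7 days into November 2006.
Total: 9 + 30 + 31 + 31 + 30 + 31 + 30 + 31 + 31 + 28 + 31 + 30 + 31 + 30 + 31 + 31 + 30 + 31 + 30 + 31 + 31 + 29 + 31 + 30 + 31 + 30 + 31 + 31 + 30 + 31 + 30 + 31 + 31 + 28 + 31 + 30 + 31 + 30 + 31 + 31 + 30 + 31 + 30 + 31 + 31 + 28 + 31 + 30 + 31 + 30 + 31 + 31 + 30 + 31 + 7 = 1630.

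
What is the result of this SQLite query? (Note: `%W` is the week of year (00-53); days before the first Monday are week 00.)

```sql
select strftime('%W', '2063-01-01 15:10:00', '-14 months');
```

First apply '-14 months': 2063-01-01 15:10:00 → 2061-11-01 15:10:00.
2061-11-01 is a Tuesday. SQLite's %W counts Mondays since the year started; the result is 44.

44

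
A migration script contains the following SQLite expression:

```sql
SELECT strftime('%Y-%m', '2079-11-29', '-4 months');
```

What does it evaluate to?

First apply '-4 months': 2079-11-29 → 2079-07-29.
`%Y-%m` extracts the year-month: 2079-07.

2079-07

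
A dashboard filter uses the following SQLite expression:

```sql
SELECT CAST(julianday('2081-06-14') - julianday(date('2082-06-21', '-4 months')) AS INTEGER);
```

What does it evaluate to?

Adding -4 months to 2082-06-21 gives 2082-02-21.
16 days remain in June 2081 after the 14th (30 − 14).
Full months from July 2081 through January 2082 contribute their day counts.
Then 21 days into February 2082.
Total: 16 + 31 + 31 + 30 + 31 + 30 + 31 + 31 + 21 = 252.
The subtraction is earlier − later, so the result is −252 → -252.

-252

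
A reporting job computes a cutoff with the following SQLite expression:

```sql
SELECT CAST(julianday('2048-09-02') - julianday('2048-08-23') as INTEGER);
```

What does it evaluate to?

8 days remain in August 2048 after the 23rd (31 − 23).
Then 2 days into September 2048.
Total: 8 + 2 = 10.

10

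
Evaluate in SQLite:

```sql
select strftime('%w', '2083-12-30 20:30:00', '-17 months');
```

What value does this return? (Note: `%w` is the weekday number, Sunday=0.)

First apply '-17 months': 2083-12-30 20:30:00 → 2082-07-30 20:30:00.
2082-07-30 is a Thursday; with Sunday=0 that is 4.

4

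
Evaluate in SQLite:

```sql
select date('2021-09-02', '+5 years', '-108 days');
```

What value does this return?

Adding +5 years to 2021-09-02 gives 2026-09-02.
Applying '-108 days' to 2026-09-02: counting 108 days back gives 2026-05-17.

2026-05-17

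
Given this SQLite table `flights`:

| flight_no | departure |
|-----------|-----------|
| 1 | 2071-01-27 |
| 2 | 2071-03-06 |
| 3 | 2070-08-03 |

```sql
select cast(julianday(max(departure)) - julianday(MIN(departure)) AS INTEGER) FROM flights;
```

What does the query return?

MIN = 2070-08-03, MAX = 2071-03-06.
28 days remain in August 2070 after the 3rd (31 − 3).
Full months from September 2070 through February 2071 contribute their day counts.
Then 6 days into March 2071.
Total: 28 + 30 + 31 + 30 + 31 + 31 + 28 + 6 = 215.

215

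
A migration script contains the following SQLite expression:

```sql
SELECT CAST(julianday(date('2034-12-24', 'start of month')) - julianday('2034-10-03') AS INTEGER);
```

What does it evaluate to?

`start of month` rewinds 2034-12-24 to 2034-12-01.
28 days remain in October 2034 after the 3rd (31 − 3).
November 2034: 30 days.
Then 1 day into December 2034.
Total: 28 + 30 + 1 = 59.

59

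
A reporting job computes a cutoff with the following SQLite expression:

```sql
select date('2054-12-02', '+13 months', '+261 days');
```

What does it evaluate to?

2056-09-19

Adding +13 months to 2054-12-02 gives 2056-01-02.
Applying '+261 days' to 2056-01-02: counting 261 days forward gives 2056-09-19.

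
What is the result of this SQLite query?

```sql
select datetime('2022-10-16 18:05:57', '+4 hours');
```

+4 hours from 2022-10-16 18:05:57 is 2022-10-16 22:05:57.

2022-10-16 22:05:57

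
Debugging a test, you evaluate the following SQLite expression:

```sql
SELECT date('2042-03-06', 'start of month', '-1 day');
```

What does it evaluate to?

2042-02-28

`start of month` rewinds 2042-03-06 to 2042-03-01.
Going back 1 day from 2042-03-01 reaches 2042-02-28 (last day of February, 28 days).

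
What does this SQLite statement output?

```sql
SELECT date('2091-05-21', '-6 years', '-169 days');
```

2084-12-03

Adding -6 years to 2091-05-21 gives 2085-05-21.
Applying '-169 days' to 2085-05-21: counting 169 days back gives 2084-12-03.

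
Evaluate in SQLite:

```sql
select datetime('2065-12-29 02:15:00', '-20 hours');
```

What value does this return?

-20 hours from 2065-12-29 02:15:00 is 2065-12-28 06:15:00 (crosses midnight).

2065-12-28 06:15:00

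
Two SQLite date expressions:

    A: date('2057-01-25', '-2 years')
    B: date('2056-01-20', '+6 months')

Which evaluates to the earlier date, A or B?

A = 2055-01-25.
B = 2056-07-20.
A is earlier.

A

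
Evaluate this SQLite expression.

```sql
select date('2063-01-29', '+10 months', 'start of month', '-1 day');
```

Adding +10 months to 2063-01-29 gives 2063-11-29.
`start of month` rewinds 2063-11-29 to 2063-11-01.
Going back 1 day from 2063-11-01 reaches 2063-10-31 (last day of October, 31 days).

2063-10-31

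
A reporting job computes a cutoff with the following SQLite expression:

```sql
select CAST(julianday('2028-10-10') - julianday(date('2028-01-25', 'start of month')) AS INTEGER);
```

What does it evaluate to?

283

`start of month` rewinds 2028-01-25 to 2028-01-01.
30 days remain in January 2028 after the 1st (31 − 1).
Full months from February 2028 through September 2028 contribute their day counts.
Then 10 days into October 2028.
Total: 30 + 29 + 31 + 30 + 31 + 30 + 31 + 31 + 30 + 10 = 283.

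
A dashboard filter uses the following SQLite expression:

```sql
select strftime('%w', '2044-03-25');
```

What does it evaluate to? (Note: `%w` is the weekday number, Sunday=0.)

2044-03-25 is a Friday; with Sunday=0 that is 5.

5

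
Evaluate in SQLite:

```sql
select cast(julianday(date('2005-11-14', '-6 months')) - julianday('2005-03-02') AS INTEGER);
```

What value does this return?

73

Adding -6 months to 2005-11-14 gives 2005-05-14.
29 days remain in March 2005 after the 2nd (31 − 2).
April 2005: 30 days.
Then 14 days into May 2005.
Total: 29 + 30 + 14 = 73.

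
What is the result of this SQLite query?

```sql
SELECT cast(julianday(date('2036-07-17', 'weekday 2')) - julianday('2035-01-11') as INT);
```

558

`weekday 2` advances to the next Tuesday; 2036-07-17 is a Thursday, so it moves forward to 2036-07-22.
20 days remain in January 2035 after the 11th (31 − 11).
Full months from February 2035 through June 2036 contribute their day counts.
Then 22 days into July 2036.
Total: 20 + 28 + 31 + 30 + 31 + 30 + 31 + 31 + 30 + 31 + 30 + 31 + 31 + 29 + 31 + 30 + 31 + 30 + 22 = 558.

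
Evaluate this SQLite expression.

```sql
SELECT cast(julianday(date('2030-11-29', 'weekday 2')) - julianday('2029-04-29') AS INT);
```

`weekday 2` advances to the next Tuesday; 2030-11-29 is a Friday, so it moves forward to 2030-12-03.
1 day remains in April 2029 after the 29th (30 − 29).
Full months from May 2029 through November 2030 contribute their day counts.
Then 3 days into December 2030.
Total: 1 + 31 + 30 + 31 + 31 + 30 + 31 + 30 + 31 + 31 + 28 + 31 + 30 + 31 + 30 + 31 + 31 + 30 + 31 + 30 + 3 = 583.

583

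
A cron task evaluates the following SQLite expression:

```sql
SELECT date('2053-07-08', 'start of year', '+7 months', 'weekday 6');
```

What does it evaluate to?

`start of year` rewinds 2053-07-08 to 2053-01-01.
Adding +7 months to 2053-01-01 gives 2053-08-01.
`weekday 6` advances to the next Saturday; 2053-08-01 is a Friday, so it moves forward to 2053-08-02.

2053-08-02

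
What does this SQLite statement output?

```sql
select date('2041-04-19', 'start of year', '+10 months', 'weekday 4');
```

`start of year` rewinds 2041-04-19 to 2041-01-01.
Adding +10 months to 2041-01-01 gives 2041-11-01.
`weekday 4` advances to the next Thursday; 2041-11-01 is a Friday, so it moves forward to 2041-11-07.

2041-11-07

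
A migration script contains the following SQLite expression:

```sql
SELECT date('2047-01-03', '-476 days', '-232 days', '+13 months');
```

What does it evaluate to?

2046-02-25

Applying '-476 days' to 2047-01-03: counting 476 days back gives 2045-09-14.
Applying '-232 days' to 2045-09-14: counting 232 days back gives 2045-01-25.
Adding +13 months to 2045-01-25 gives 2046-02-25.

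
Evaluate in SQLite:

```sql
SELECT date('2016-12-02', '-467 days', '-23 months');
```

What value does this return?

2013-09-23

Applying '-467 days' to 2016-12-02: counting 467 days back gives 2015-08-23.
Adding -23 months to 2015-08-23 gives 2013-09-23.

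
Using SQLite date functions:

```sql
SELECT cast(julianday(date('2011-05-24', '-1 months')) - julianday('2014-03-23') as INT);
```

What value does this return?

Adding -1 month to 2011-05-24 gives 2011-04-24.
6 days remain in April 2011 after the 24th (30 − 24).
Full months from May 2011 through February 2014 contribute their day counts.
Then 23 days into March 2014.
Total: 6 + 31 + 30 + 31 + 31 + 30 + 31 + 30 + 31 + 31 + 29 + 31 + 30 + 31 + 30 + 31 + 31 + 30 + 31 + 30 + 31 + 31 + 28 + 31 + 30 + 31 + 30 + 31 + 31 + 30 + 31 + 30 + 31 + 31 + 28 + 23 = 1064.
The subtraction is earlier − later, so the result is −1064 → -1064.

-1064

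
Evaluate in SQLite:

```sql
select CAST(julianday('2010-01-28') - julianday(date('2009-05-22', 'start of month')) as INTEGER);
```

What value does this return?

`start of month` rewinds 2009-05-22 to 2009-05-01.
30 days remain in May 2009 after the 1st (31 − 1).
Full months from June 2009 through December 2009 contribute their day counts.
Then 28 days into January 2010.
Total: 30 + 30 + 31 + 31 + 30 + 31 + 30 + 31 + 28 = 272.

272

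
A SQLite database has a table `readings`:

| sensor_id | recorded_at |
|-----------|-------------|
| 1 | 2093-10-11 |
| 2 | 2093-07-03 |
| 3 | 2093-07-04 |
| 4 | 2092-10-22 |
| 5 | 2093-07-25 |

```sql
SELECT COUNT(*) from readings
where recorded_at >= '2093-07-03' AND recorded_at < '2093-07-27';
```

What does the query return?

3

Rows in [2093-07-03, 2093-07-27): 2093-07-03, 2093-07-04, 2093-07-25 → 3 rows.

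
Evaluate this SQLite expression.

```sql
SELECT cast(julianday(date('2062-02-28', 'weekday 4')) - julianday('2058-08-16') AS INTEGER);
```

1294

`weekday 4` advances to the next Thursday; 2062-02-28 is a Tuesday, so it moves forward to 2062-03-02.
15 days remain in August 2058 after the 16th (31 − 16).
Full months from September 2058 through February 2062 contribute their day counts.
Then 2 days into March 2062.
Total: 15 + 30 + 31 + 30 + 31 + 31 + 28 + 31 + 30 + 31 + 30 + 31 + 31 + 30 + 31 + 30 + 31 + 31 + 29 + 31 + 30 + 31 + 30 + 31 + 31 + 30 + 31 + 30 + 31 + 31 + 28 + 31 + 30 + 31 + 30 + 31 + 31 + 30 + 31 + 30 + 31 + 31 + 28 + 2 = 1294.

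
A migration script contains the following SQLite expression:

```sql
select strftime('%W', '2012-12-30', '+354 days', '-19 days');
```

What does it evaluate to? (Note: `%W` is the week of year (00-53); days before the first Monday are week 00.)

47

First apply '+354 days', '-19 days': 2012-12-30 → 2013-11-30.
2013-11-30 is a Saturday. SQLite's %W counts Mondays since the year started; the result is 47.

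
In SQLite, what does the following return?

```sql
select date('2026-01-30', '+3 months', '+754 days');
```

2028-05-23

Adding +3 months to 2026-01-30 gives 2026-04-30.
Applying '+754 days' to 2026-04-30: counting 754 days forward gives 2028-05-23.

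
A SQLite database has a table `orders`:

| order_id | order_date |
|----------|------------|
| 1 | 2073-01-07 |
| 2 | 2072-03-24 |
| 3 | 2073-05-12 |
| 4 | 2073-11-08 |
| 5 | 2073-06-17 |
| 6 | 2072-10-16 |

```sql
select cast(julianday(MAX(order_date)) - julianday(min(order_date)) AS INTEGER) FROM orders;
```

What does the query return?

MIN = 2072-03-24, MAX = 2073-11-08.
7 days remain in March 2072 after the 24th (31 − 24).
Full months from April 2072 through October 2073 contribute their day counts.
Then 8 days into November 2073.
Total: 7 + 30 + 31 + 30 + 31 + 31 + 30 + 31 + 30 + 31 + 31 + 28 + 31 + 30 + 31 + 30 + 31 + 31 + 30 + 31 + 8 = 594.

594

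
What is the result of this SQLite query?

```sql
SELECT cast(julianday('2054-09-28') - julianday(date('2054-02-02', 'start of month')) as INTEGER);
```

239

`start of month` rewinds 2054-02-02 to 2054-02-01.
27 days remain in February 2054 after the 1st (28 − 1).
Full months from March 2054 through August 2054 contribute their day counts.
Then 28 days into September 2054.
Total: 27 + 31 + 30 + 31 + 30 + 31 + 31 + 28 = 239.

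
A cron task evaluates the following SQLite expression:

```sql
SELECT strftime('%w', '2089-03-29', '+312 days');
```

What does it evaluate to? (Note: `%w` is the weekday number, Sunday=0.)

6

First apply '+312 days': 2089-03-29 → 2090-02-04.
2090-02-04 is a Saturday; with Sunday=0 that is 6.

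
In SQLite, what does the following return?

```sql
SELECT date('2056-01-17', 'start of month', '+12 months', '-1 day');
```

`start of month` rewinds 2056-01-17 to 2056-01-01.
Adding +12 months to 2056-01-01 gives 2057-01-01.
Going back 1 day from 2057-01-01 reaches 2056-12-31 (last day of December, 31 days).

2056-12-31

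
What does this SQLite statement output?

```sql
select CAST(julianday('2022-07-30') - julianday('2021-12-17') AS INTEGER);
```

14 days remain in December 2021 after the 17th (31 − 17).
Full months from January 2022 through June 2022 contribute their day counts.
Then 30 days into July 2022.
Total: 14 + 31 + 28 + 31 + 30 + 31 + 30 + 30 = 225.

225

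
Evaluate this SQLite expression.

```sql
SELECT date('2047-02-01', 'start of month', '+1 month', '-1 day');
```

`start of month` rewinds 2047-02-01 to 2047-02-01.
Adding +1 month to 2047-02-01 gives 2047-03-01.
Going back 1 day from 2047-03-01 reaches 2047-02-28 (last day of February, 28 days).

2047-02-28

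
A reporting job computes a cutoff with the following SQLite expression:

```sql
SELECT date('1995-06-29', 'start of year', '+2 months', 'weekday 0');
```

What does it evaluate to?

1995-03-05

`start of year` rewinds 1995-06-29 to 1995-01-01.
Adding +2 months to 1995-01-01 gives 1995-03-01.
`weekday 0` advances to the next Sunday; 1995-03-01 is a Wednesday, so it moves forward to 1995-03-05.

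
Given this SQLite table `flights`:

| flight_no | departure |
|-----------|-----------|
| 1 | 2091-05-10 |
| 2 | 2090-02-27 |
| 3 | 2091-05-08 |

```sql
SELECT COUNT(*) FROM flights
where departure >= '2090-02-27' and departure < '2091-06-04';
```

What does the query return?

3

Rows in [2090-02-27, 2091-06-04): 2091-05-10, 2090-02-27, 2091-05-08 → 3 rows.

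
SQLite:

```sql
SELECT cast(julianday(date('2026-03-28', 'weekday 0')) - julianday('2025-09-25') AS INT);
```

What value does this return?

185

`weekday 0` advances to the next Sunday; 2026-03-28 is a Saturday, so it moves forward to 2026-03-29.
5 days remain in September 2025 after the 25th (30 − 25).
October 2025: 31 days.
November 2025: 30 days.
December 2025: 31 days.
January 2026: 31 days.
February 2026: 28 days.
Then 29 days into March 2026.
Total: 5 + 31 + 30 + 31 + 31 + 28 + 29 = 185.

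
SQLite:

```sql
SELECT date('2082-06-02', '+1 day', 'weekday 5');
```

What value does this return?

Advancing 1 more day within June lands on 2082-06-03.
`weekday 5` advances to the next Friday; 2082-06-03 is a Wednesday, so it moves forward to 2082-06-05.

2082-06-05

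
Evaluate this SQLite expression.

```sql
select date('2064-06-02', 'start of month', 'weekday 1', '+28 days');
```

2064-06-30

`start of month` rewinds 2064-06-02 to 2064-06-01.
`weekday 1` advances to the next Monday; 2064-06-01 is a Sunday, so it moves forward to 2064-06-02.
Advancing 28 more days within June lands on 2064-06-30.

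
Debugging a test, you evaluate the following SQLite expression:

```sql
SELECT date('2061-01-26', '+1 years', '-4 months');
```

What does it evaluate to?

2061-09-26

Adding +1 year to 2061-01-26 gives 2062-01-26.
Adding -4 months to 2062-01-26 gives 2061-09-26.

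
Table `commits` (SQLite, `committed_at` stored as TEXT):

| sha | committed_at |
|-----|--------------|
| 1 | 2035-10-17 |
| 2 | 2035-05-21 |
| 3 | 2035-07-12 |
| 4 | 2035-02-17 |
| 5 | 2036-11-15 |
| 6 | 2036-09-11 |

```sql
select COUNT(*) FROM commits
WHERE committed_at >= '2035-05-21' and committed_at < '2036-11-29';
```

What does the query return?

Rows in [2035-05-21, 2036-11-29): 2035-10-17, 2035-05-21, 2035-07-12, 2036-11-15, 2036-09-11 → 5 rows.

5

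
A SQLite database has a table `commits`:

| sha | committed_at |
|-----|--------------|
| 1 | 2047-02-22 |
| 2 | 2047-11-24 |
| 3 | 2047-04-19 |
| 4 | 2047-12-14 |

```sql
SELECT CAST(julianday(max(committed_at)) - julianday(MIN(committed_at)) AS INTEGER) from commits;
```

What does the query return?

295

MIN = 2047-02-22, MAX = 2047-12-14.
6 days remain in February 2047 after the 22nd (28 − 22).
Full months from March 2047 through November 2047 contribute their day counts.
Then 14 days into December 2047.
Total: 6 + 31 + 30 + 31 + 30 + 31 + 31 + 30 + 31 + 30 + 14 = 295.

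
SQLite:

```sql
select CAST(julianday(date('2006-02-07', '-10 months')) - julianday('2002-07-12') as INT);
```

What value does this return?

Adding -10 months to 2006-02-07 gives 2005-04-07.
19 days remain in July 2002 after the 12th (31 − 12).
Full months from August 2002 through March 2005 contribute their day counts.
Then 7 days into April 2005.
Total: 19 + 31 + 30 + 31 + 30 + 31 + 31 + 28 + 31 + 30 + 31 + 30 + 31 + 31 + 30 + 31 + 30 + 31 + 31 + 29 + 31 + 30 + 31 + 30 + 31 + 31 + 30 + 31 + 30 + 31 + 31 + 28 + 31 + 7 = 1000.

1000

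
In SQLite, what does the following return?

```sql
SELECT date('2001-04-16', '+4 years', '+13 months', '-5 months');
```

Adding +4 years to 2001-04-16 gives 2005-04-16.
Adding +13 months to 2005-04-16 gives 2006-05-16.
Adding -5 months to 2006-05-16 gives 2005-12-16.

2005-12-16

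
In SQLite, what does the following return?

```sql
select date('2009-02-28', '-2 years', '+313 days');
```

Adding -2 years to 2009-02-28 gives 2007-02-28.
Applying '+313 days' to 2007-02-28: counting 313 days forward gives 2008-01-07.

2008-01-07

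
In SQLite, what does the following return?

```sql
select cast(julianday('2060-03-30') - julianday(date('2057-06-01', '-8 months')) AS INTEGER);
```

Adding -8 months to 2057-06-01 gives 2056-10-01.
30 days remain in October 2056 after the 1st (31 − 1).
Full months from November 2056 through February 2060 contribute their day counts.
Then 30 days into March 2060.
Total: 30 + 30 + 31 + 31 + 28 + 31 + 30 + 31 + 30 + 31 + 31 + 30 + 31 + 30 + 31 + 31 + 28 + 31 + 30 + 31 + 30 + 31 + 31 + 30 + 31 + 30 + 31 + 31 + 28 + 31 + 30 + 31 + 30 + 31 + 31 + 30 + 31 + 30 + 31 + 31 + 29 + 30 = 1276.

1276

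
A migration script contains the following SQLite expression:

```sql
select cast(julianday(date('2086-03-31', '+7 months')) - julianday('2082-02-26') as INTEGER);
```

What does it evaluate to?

Adding +7 months to 2086-03-31 gives 2086-10-31.
2 days remain in February 2082 after the 26th (28 − 26).
Full months from March 2082 through September 2086 contribute their day counts.
Then 31 days into October 2086.
Total: 2 + 31 + 30 + 31 + 30 + 31 + 31 + 30 + 31 + 30 + 31 + 31 + 28 + 31 + 30 + 31 + 30 + 31 + 31 + 30 + 31 + 30 + 31 + 31 + 29 + 31 + 30 + 31 + 30 + 31 + 31 + 30 + 31 + 30 + 31 + 31 + 28 + 31 + 30 + 31 + 30 + 31 + 31 + 30 + 31 + 30 + 31 + 31 + 28 + 31 + 30 + 31 + 30 + 31 + 31 + 30 + 31 = 1708.

1708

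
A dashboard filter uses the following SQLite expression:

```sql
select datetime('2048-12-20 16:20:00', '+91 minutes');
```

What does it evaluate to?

91 minutes = 1h 31m; +91 minutes from 2048-12-20 16:20:00 is 2048-12-20 17:51:00.

2048-12-20 17:51:00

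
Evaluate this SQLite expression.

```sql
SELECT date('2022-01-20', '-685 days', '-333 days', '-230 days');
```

2018-08-21

Applying '-685 days' to 2022-01-20: counting 685 days back gives 2020-03-06.
Applying '-333 days' to 2020-03-06: counting 333 days back gives 2019-04-08.
Applying '-230 days' to 2019-04-08: counting 230 days back gives 2018-08-21.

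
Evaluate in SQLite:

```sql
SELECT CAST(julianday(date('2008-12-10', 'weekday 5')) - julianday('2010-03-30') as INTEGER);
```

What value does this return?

`weekday 5` advances to the next Friday; 2008-12-10 is a Wednesday, so it moves forward to 2008-12-12.
19 days remain in December 2008 after the 12th (31 − 12).
Full months from January 2009 through February 2010 contribute their day counts.
Then 30 days into March 2010.
Total: 19 + 31 + 28 + 31 + 30 + 31 + 30 + 31 + 31 + 30 + 31 + 30 + 31 + 31 + 28 + 30 = 473.
The subtraction is earlier − later, so the result is −473 → -473.

-473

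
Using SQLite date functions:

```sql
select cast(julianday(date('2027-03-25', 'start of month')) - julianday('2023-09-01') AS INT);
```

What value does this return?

1277

`start of month` rewinds 2027-03-25 to 2027-03-01.
29 days remain in September 2023 after the 1st (30 − 1).
Full months from October 2023 through February 2027 contribute their day counts.
Then 1 day into March 2027.
Total: 29 + 31 + 30 + 31 + 31 + 29 + 31 + 30 + 31 + 30 + 31 + 31 + 30 + 31 + 30 + 31 + 31 + 28 + 31 + 30 + 31 + 30 + 31 + 31 + 30 + 31 + 30 + 31 + 31 + 28 + 31 + 30 + 31 + 30 + 31 + 31 + 30 + 31 + 30 + 31 + 31 + 28 + 1 = 1277.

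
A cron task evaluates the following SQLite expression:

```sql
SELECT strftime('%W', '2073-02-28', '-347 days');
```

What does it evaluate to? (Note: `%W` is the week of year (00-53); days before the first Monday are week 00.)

First apply '-347 days': 2073-02-28 → 2072-03-18.
2072-03-18 is a Friday. SQLite's %W counts Mondays since the year started; the result is 11.

11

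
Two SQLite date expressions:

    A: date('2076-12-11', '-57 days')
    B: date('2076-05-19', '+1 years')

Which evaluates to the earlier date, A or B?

A

A = 2076-10-15.
B = 2077-05-19.
A is earlier.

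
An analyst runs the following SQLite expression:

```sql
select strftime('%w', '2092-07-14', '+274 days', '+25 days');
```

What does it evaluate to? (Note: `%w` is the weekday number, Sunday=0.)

6

First apply '+274 days', '+25 days': 2092-07-14 → 2093-05-09.
2093-05-09 is a Saturday; with Sunday=0 that is 6.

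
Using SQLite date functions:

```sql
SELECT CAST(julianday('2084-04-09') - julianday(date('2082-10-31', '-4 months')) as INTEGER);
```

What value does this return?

648

Adding -4 months to 2082-10-31 targets 2082-06-31. June 2082 has only 30 days, so SQLite normalizes the 1-day overflow forward to 2082-07-01.
30 days remain in July 2082 after the 1st (31 − 1).
Full months from August 2082 through March 2084 contribute their day counts.
Then 9 days into April 2084.
Total: 30 + 31 + 30 + 31 + 30 + 31 + 31 + 28 + 31 + 30 + 31 + 30 + 31 + 31 + 30 + 31 + 30 + 31 + 31 + 29 + 31 + 9 = 648.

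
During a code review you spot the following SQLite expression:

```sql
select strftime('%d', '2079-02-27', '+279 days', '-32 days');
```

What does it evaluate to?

First apply '+279 days', '-32 days': 2079-02-27 → 2079-11-01.
`%d` extracts the 2-digit day of month: 01.

01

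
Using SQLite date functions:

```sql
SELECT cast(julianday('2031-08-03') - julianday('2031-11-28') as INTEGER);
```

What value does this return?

28 days remain in August 2031 after the 3rd (31 − 3).
September 2031: 30 days.
October 2031: 31 days.
Then 28 days into November 2031.
Total: 28 + 30 + 31 + 28 = 117.
The subtraction is earlier − later, so the result is −117 → -117.

-117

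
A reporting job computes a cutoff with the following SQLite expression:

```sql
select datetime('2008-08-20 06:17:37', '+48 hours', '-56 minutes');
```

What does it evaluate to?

+48 hours from 2008-08-20 06:17:37 is 2008-08-22 06:17:37 (crosses midnight).
-56 minutes from 2008-08-22 06:17:37 is 2008-08-22 05:21:37.

2008-08-22 05:21:37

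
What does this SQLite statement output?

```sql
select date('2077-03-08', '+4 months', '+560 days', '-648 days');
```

Adding +4 months to 2077-03-08 gives 2077-07-08.
Applying '+560 days' to 2077-07-08: counting 560 days forward gives 2079-01-19.
Applying '-648 days' to 2079-01-19: counting 648 days back gives 2077-04-11.

2077-04-11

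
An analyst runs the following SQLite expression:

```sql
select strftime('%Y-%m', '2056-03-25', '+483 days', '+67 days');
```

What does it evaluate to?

First apply '+483 days', '+67 days': 2056-03-25 → 2057-09-26.
`%Y-%m` extracts the year-month: 2057-09.

2057-09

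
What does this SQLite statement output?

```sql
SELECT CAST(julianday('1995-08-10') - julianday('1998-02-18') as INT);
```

21 days remain in August 1995 after the 10th (31 − 10).
Full months from September 1995 through January 1998 contribute their day counts.
Then 18 days into February 1998.
Total: 21 + 30 + 31 + 30 + 31 + 31 + 29 + 31 + 30 + 31 + 30 + 31 + 31 + 30 + 31 + 30 + 31 + 31 + 28 + 31 + 30 + 31 + 30 + 31 + 31 + 30 + 31 + 30 + 31 + 31 + 18 = 923.
The subtraction is earlier − later, so the result is −923 → -923.

-923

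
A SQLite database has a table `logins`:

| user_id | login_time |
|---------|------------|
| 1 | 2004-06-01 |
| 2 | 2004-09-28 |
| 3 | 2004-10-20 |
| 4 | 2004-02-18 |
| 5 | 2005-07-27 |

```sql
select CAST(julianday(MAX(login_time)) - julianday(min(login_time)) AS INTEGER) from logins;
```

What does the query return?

525

MIN = 2004-02-18, MAX = 2005-07-27.
11 days remain in February 2004 after the 18th (29 − 18).
Full months from March 2004 through June 2005 contribute their day counts.
Then 27 days into July 2005.
Total: 11 + 31 + 30 + 31 + 30 + 31 + 31 + 30 + 31 + 30 + 31 + 31 + 28 + 31 + 30 + 31 + 30 + 27 = 525.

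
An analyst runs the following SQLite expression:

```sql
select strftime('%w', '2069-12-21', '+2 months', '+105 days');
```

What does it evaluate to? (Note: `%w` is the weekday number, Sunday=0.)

First apply '+2 months', '+105 days': 2069-12-21 → 2070-06-06.
2070-06-06 is a Friday; with Sunday=0 that is 5.

5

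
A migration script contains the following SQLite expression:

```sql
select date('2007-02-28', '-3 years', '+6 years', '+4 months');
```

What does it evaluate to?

Adding -3 years to 2007-02-28 gives 2004-02-28.
Adding +6 years to 2004-02-28 gives 2010-02-28.
Adding +4 months to 2010-02-28 gives 2010-06-28.

2010-06-28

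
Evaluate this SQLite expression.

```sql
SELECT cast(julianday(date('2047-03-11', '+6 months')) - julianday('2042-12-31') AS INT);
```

Adding +6 months to 2047-03-11 gives 2047-09-11.
0 days remain in December 2042 after the 31st (31 − 31).
Full months from January 2043 through August 2047 contribute their day counts.
Then 11 days into September 2047.
Total: 0 + 31 + 28 + 31 + 30 + 31 + 30 + 31 + 31 + 30 + 31 + 30 + 31 + 31 + 29 + 31 + 30 + 31 + 30 + 31 + 31 + 30 + 31 + 30 + 31 + 31 + 28 + 31 + 30 + 31 + 30 + 31 + 31 + 30 + 31 + 30 + 31 + 31 + 28 + 31 + 30 + 31 + 30 + 31 + 31 + 30 + 31 + 30 + 31 + 31 + 28 + 31 + 30 + 31 + 30 + 31 + 31 + 11 = 1715.

1715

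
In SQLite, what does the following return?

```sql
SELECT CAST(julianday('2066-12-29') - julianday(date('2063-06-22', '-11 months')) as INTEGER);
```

Adding -11 months to 2063-06-22 gives 2062-07-22.
9 days remain in July 2062 after the 22nd (31 − 22).
Full months from August 2062 through November 2066 contribute their day counts.
Then 29 days into December 2066.
Total: 9 + 31 + 30 + 31 + 30 + 31 + 31 + 28 + 31 + 30 + 31 + 30 + 31 + 31 + 30 + 31 + 30 + 31 + 31 + 29 + 31 + 30 + 31 + 30 + 31 + 31 + 30 + 31 + 30 + 31 + 31 + 28 + 31 + 30 + 31 + 30 + 31 + 31 + 30 + 31 + 30 + 31 + 31 + 28 + 31 + 30 + 31 + 30 + 31 + 31 + 30 + 31 + 30 + 29 = 1621.

1621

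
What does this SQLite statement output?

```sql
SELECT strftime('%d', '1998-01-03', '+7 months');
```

03

First apply '+7 months': 1998-01-03 → 1998-08-03.
`%d` extracts the 2-digit day of month: 03.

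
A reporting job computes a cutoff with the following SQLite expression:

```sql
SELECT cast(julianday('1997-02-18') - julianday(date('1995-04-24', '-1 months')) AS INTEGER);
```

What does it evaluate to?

697

Adding -1 month to 1995-04-24 gives 1995-03-24.
7 days remain in March 1995 after the 24th (31 − 24).
Full months from April 1995 through January 1997 contribute their day counts.
Then 18 days into February 1997.
Total: 7 + 30 + 31 + 30 + 31 + 31 + 30 + 31 + 30 + 31 + 31 + 29 + 31 + 30 + 31 + 30 + 31 + 31 + 30 + 31 + 30 + 31 + 31 + 18 = 697.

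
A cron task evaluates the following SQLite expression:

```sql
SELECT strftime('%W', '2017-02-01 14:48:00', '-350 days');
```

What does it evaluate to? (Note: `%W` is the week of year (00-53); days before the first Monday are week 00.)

07

First apply '-350 days': 2017-02-01 14:48:00 → 2016-02-17 14:48:00.
2016-02-17 is a Wednesday. SQLite's %W counts Mondays since the year started; the result is 07.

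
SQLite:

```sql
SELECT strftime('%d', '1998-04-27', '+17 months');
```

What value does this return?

First apply '+17 months': 1998-04-27 → 1999-09-27.
`%d` extracts the 2-digit day of month: 27.

27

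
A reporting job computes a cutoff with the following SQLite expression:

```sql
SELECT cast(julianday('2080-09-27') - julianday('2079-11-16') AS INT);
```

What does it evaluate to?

14 days remain in November 2079 after the 16th (30 − 16).
Full months from December 2079 through August 2080 contribute their day counts.
Then 27 days into September 2080.
Total: 14 + 31 + 31 + 29 + 31 + 30 + 31 + 30 + 31 + 31 + 27 = 316.

316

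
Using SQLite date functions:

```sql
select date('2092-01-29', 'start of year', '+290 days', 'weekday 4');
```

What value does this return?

`start of year` rewinds 2092-01-29 to 2092-01-01.
Applying '+290 days' to 2092-01-01: counting 290 days forward gives 2092-10-17.
`weekday 4` advances to the next Thursday; 2092-10-17 is a Friday, so it moves forward to 2092-10-23.

2092-10-23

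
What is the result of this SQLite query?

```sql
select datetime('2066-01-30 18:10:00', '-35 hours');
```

2066-01-29 07:10:00

-35 hours from 2066-01-30 18:10:00 is 2066-01-29 07:10:00 (crosses midnight).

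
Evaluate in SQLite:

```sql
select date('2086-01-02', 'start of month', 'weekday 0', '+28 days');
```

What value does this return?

2086-02-03

`start of month` rewinds 2086-01-02 to 2086-01-01.
`weekday 0` advances to the next Sunday; 2086-01-01 is a Tuesday, so it moves forward to 2086-01-06.
January 2086 has 31 days; 25 remain after the 6th, so 26 days reach 2086-02-01.
Advancing 2 more days within February lands on 2086-02-03.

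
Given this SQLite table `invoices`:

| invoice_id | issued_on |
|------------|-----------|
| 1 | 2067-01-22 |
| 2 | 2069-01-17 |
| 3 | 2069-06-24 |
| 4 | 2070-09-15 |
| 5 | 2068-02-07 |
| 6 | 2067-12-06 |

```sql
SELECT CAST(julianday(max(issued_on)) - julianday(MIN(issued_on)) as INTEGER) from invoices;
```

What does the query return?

1332

MIN = 2067-01-22, MAX = 2070-09-15.
9 days remain in January 2067 after the 22nd (31 − 22).
Full months from February 2067 through August 2070 contribute their day counts.
Then 15 days into September 2070.
Total: 9 + 28 + 31 + 30 + 31 + 30 + 31 + 31 + 30 + 31 + 30 + 31 + 31 + 29 + 31 + 30 + 31 + 30 + 31 + 31 + 30 + 31 + 30 + 31 + 31 + 28 + 31 + 30 + 31 + 30 + 31 + 31 + 30 + 31 + 30 + 31 + 31 + 28 + 31 + 30 + 31 + 30 + 31 + 31 + 15 = 1332.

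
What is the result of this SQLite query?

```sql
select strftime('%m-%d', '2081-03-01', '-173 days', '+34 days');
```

10-13

First apply '-173 days', '+34 days': 2081-03-01 → 2080-10-13.
`%m-%d` extracts the month-day: 10-13.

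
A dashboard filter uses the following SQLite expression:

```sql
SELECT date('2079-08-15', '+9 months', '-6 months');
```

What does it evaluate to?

2079-11-15

Adding +9 months to 2079-08-15 gives 2080-05-15.
Adding -6 months to 2080-05-15 gives 2079-11-15.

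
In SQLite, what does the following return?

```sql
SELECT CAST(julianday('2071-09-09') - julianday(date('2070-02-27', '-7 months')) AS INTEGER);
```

774

Adding -7 months to 2070-02-27 gives 2069-07-27.
4 days remain in July 2069 after the 27th (31 − 27).
Full months from August 2069 through August 2071 contribute their day counts.
Then 9 days into September 2071.
Total: 4 + 31 + 30 + 31 + 30 + 31 + 31 + 28 + 31 + 30 + 31 + 30 + 31 + 31 + 30 + 31 + 30 + 31 + 31 + 28 + 31 + 30 + 31 + 30 + 31 + 31 + 9 = 774.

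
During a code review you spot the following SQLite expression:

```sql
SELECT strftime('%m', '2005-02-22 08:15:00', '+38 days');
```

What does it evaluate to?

04

First apply '+38 days': 2005-02-22 08:15:00 → 2005-04-01 08:15:00.
`%m` extracts the 2-digit month (01-12): 04.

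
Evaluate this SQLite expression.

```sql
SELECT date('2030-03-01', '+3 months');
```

2030-06-01

Adding +3 months to 2030-03-01 gives 2030-06-01.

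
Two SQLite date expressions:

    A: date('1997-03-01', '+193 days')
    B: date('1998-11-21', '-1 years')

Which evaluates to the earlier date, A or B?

A

A = 1997-09-10.
B = 1997-11-21.
A is earlier.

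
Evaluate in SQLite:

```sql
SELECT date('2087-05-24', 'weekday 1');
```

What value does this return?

`weekday 1` advances to the next Monday; 2087-05-24 is a Saturday, so it moves forward to 2087-05-26.

2087-05-26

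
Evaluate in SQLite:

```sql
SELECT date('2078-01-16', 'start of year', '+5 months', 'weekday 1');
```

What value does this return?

2078-06-06

`start of year` rewinds 2078-01-16 to 2078-01-01.
Adding +5 months to 2078-01-01 gives 2078-06-01.
`weekday 1` advances to the next Monday; 2078-06-01 is a Wednesday, so it moves forward to 2078-06-06.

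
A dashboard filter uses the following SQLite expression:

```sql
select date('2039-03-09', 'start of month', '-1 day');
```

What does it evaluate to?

2039-02-28

`start of month` rewinds 2039-03-09 to 2039-03-01.
Going back 1 day from 2039-03-01 reaches 2039-02-28 (last day of February, 28 days).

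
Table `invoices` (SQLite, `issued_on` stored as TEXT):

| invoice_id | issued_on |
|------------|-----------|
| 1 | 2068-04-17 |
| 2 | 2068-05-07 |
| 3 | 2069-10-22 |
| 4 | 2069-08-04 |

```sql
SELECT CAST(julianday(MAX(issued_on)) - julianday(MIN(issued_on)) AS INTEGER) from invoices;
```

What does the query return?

MIN = 2068-04-17, MAX = 2069-10-22.
13 days remain in April 2068 after the 17th (30 − 17).
Full months from May 2068 through September 2069 contribute their day counts.
Then 22 days into October 2069.
Total: 13 + 31 + 30 + 31 + 31 + 30 + 31 + 30 + 31 + 31 + 28 + 31 + 30 + 31 + 30 + 31 + 31 + 30 + 22 = 553.

553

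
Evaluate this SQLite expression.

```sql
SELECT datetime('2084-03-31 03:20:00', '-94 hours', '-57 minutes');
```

2084-03-27 04:23:00

-94 hours from 2084-03-31 03:20:00 is 2084-03-27 05:20:00 (crosses midnight).
-57 minutes from 2084-03-27 05:20:00 is 2084-03-27 04:23:00.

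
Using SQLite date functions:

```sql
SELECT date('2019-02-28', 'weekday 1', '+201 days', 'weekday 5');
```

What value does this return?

`weekday 1` advances to the next Monday; 2019-02-28 is a Thursday, so it moves forward to 2019-03-04.
Applying '+201 days' to 2019-03-04: counting 201 days forward gives 2019-09-21.
`weekday 5` advances to the next Friday; 2019-09-21 is a Saturday, so it moves forward to 2019-09-27.

2019-09-27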